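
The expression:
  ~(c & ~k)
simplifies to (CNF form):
k | ~c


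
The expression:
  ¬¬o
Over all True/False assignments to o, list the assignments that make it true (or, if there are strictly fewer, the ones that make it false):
is true only for:
  o=True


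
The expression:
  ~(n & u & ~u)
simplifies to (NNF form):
True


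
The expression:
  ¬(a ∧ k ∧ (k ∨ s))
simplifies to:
¬a ∨ ¬k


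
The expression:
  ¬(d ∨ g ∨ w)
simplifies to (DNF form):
¬d ∧ ¬g ∧ ¬w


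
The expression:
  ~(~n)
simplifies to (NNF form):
n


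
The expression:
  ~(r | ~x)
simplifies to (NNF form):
x & ~r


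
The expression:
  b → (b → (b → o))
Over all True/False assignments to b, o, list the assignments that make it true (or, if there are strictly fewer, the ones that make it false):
is false only for:
  b=True, o=False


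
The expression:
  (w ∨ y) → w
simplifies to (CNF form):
w ∨ ¬y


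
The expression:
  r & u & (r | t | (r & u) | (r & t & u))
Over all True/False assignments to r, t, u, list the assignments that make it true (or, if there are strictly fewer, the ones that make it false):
is true only for:
  r=True, t=False, u=True;
  r=True, t=True, u=True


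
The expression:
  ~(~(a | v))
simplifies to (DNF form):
a | v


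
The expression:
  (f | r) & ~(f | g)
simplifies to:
r & ~f & ~g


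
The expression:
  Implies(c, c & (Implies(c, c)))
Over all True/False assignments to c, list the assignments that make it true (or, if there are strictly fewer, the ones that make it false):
is always true.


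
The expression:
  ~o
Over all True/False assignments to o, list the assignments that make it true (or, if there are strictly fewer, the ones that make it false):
is true only for:
  o=False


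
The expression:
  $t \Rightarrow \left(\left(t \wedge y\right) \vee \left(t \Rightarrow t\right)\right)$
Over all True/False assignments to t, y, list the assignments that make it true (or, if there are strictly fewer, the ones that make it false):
is always true.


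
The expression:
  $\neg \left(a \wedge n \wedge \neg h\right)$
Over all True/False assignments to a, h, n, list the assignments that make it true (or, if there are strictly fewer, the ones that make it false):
is false only for:
  a=True, h=False, n=True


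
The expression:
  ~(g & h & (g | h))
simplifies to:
~g | ~h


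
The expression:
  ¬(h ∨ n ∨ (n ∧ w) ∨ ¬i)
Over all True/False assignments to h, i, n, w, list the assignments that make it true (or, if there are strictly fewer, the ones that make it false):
is true only for:
  h=False, i=True, n=False, w=False;
  h=False, i=True, n=False, w=True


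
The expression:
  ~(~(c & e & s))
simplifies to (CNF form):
c & e & s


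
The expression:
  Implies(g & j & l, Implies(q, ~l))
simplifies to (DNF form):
~g | ~j | ~l | ~q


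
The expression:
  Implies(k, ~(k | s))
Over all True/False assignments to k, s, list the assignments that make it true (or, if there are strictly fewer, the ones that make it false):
is true only for:
  k=False, s=False;
  k=False, s=True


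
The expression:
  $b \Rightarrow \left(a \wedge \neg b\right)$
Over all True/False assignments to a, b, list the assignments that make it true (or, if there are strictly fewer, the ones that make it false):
is true only for:
  a=False, b=False;
  a=True, b=False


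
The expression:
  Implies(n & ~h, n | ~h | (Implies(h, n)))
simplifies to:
True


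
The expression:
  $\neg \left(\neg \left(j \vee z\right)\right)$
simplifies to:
$j \vee z$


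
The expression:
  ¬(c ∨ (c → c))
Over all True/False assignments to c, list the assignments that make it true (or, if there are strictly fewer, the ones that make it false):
is never true.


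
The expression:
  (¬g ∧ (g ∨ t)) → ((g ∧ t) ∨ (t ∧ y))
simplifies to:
g ∨ y ∨ ¬t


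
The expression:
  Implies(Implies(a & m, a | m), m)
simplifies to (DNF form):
m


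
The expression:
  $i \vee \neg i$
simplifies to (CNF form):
$\text{True}$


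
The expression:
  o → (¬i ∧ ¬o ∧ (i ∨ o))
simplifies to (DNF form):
¬o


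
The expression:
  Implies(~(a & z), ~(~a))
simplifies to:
a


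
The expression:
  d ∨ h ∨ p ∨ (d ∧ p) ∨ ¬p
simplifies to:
True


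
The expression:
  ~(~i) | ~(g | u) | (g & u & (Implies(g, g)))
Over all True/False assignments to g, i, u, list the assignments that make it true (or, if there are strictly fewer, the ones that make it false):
is false only for:
  g=False, i=False, u=True;
  g=True, i=False, u=False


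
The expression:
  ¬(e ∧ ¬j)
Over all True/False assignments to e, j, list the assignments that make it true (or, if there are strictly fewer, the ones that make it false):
is false only for:
  e=True, j=False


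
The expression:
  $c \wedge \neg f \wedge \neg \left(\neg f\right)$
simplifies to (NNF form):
$\text{False}$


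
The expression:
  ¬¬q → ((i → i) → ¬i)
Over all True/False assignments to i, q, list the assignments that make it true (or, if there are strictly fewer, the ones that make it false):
is false only for:
  i=True, q=True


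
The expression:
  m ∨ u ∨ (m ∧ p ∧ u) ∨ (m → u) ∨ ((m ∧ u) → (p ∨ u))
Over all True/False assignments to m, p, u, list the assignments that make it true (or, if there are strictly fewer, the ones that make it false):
is always true.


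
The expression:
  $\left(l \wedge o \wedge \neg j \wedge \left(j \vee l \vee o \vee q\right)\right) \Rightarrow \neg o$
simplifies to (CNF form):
$j \vee \neg l \vee \neg o$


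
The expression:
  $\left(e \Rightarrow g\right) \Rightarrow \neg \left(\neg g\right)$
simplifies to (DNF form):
$e \vee g$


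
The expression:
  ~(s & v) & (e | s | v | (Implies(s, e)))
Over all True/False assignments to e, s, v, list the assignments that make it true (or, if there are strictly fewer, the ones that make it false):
is false only for:
  e=False, s=True, v=True;
  e=True, s=True, v=True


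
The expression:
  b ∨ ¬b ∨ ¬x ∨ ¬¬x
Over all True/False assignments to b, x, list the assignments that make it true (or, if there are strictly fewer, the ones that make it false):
is always true.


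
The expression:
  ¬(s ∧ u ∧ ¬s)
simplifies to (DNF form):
True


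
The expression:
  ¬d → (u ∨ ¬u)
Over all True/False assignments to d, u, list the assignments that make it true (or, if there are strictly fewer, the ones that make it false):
is always true.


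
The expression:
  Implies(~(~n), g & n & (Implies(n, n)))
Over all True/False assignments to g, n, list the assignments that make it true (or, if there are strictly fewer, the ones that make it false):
is false only for:
  g=False, n=True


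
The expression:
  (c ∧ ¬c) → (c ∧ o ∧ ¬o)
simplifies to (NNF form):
True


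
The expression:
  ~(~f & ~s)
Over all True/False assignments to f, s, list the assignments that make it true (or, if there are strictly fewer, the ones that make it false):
is false only for:
  f=False, s=False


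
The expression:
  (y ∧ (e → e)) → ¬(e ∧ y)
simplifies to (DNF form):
¬e ∨ ¬y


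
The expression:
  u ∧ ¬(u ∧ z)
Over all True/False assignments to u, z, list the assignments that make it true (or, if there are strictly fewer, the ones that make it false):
is true only for:
  u=True, z=False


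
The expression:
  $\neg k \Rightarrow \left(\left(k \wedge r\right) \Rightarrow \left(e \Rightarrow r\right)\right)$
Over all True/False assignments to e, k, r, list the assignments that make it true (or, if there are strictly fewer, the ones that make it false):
is always true.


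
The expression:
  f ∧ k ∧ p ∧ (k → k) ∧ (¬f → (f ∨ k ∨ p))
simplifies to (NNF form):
f ∧ k ∧ p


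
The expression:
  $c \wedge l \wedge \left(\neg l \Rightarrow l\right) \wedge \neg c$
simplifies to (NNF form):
$\text{False}$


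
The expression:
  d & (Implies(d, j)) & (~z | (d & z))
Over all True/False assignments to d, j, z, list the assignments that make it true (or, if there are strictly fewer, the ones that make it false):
is true only for:
  d=True, j=True, z=False;
  d=True, j=True, z=True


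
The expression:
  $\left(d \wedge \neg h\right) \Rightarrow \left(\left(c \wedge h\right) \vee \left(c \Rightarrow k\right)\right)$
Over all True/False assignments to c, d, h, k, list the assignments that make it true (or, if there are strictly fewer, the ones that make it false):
is false only for:
  c=True, d=True, h=False, k=False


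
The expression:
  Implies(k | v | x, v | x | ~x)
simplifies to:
True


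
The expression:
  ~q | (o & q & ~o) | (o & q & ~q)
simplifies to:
~q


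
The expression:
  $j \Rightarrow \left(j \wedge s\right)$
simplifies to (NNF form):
$s \vee \neg j$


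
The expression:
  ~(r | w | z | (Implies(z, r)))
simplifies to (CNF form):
False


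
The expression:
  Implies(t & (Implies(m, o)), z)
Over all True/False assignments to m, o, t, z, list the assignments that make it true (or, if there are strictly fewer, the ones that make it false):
is false only for:
  m=False, o=False, t=True, z=False;
  m=False, o=True, t=True, z=False;
  m=True, o=True, t=True, z=False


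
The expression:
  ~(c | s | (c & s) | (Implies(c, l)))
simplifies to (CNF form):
False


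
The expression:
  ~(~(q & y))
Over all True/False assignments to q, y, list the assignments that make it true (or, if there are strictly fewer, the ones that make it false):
is true only for:
  q=True, y=True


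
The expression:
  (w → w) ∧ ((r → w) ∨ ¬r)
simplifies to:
w ∨ ¬r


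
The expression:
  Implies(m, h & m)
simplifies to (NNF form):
h | ~m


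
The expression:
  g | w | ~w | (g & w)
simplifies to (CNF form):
True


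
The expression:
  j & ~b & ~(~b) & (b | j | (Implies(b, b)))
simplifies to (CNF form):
False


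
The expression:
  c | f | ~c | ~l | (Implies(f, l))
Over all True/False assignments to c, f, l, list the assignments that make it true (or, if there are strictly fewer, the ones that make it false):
is always true.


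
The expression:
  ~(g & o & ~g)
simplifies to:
True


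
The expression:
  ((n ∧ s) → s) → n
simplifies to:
n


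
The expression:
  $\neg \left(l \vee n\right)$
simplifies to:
$\neg l \wedge \neg n$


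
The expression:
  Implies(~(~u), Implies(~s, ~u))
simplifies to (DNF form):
s | ~u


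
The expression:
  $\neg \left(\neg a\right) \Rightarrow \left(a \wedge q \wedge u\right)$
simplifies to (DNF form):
$\left(q \wedge u\right) \vee \neg a$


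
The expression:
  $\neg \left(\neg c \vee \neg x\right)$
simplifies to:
$c \wedge x$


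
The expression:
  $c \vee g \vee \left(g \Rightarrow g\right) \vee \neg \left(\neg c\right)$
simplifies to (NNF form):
$\text{True}$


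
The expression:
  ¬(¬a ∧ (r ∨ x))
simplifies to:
a ∨ (¬r ∧ ¬x)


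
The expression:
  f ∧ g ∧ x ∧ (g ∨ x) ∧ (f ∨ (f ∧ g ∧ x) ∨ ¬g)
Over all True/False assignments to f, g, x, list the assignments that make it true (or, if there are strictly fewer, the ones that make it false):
is true only for:
  f=True, g=True, x=True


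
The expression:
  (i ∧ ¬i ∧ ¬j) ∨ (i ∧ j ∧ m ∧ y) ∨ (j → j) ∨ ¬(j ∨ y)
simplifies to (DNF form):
True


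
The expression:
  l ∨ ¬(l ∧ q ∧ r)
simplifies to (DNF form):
True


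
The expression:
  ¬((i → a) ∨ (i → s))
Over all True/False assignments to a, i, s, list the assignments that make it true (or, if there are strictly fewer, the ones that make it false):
is true only for:
  a=False, i=True, s=False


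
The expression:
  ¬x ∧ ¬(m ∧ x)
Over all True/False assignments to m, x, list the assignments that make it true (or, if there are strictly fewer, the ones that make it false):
is true only for:
  m=False, x=False;
  m=True, x=False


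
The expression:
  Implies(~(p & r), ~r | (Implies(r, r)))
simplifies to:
True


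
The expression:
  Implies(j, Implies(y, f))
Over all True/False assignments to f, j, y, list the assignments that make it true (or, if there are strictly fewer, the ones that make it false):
is false only for:
  f=False, j=True, y=True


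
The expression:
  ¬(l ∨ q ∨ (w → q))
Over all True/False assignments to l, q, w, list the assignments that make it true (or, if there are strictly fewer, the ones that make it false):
is true only for:
  l=False, q=False, w=True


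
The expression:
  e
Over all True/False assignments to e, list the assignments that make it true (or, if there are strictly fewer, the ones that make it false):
is true only for:
  e=True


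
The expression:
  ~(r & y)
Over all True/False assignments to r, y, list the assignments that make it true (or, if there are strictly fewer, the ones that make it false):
is false only for:
  r=True, y=True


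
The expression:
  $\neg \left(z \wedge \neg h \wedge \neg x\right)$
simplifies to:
$h \vee x \vee \neg z$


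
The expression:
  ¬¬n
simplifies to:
n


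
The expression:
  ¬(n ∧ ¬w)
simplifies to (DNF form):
w ∨ ¬n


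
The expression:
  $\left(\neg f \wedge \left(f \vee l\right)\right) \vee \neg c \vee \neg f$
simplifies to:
$\neg c \vee \neg f$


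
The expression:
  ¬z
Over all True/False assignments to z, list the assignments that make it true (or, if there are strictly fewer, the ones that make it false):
is true only for:
  z=False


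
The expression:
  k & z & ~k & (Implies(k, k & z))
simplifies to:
False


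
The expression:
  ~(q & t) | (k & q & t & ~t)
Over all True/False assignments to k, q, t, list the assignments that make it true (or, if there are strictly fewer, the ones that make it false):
is false only for:
  k=False, q=True, t=True;
  k=True, q=True, t=True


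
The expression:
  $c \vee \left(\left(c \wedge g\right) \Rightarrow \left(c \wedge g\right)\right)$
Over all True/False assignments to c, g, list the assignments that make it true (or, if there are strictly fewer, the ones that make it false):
is always true.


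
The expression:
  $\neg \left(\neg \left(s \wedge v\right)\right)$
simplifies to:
$s \wedge v$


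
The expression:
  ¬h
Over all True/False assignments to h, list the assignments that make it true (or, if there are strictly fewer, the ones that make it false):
is true only for:
  h=False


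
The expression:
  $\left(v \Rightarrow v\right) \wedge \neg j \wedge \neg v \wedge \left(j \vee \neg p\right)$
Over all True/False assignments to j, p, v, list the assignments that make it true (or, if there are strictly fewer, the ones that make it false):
is true only for:
  j=False, p=False, v=False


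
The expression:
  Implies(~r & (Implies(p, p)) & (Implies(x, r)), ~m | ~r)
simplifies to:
True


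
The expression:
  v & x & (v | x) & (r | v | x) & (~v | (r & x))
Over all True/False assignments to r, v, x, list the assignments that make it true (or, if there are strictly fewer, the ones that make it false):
is true only for:
  r=True, v=True, x=True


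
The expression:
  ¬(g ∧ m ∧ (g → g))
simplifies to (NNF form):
¬g ∨ ¬m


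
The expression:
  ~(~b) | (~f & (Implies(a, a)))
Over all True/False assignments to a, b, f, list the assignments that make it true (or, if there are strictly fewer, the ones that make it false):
is false only for:
  a=False, b=False, f=True;
  a=True, b=False, f=True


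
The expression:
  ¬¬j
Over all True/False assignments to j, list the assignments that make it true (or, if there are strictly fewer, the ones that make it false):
is true only for:
  j=True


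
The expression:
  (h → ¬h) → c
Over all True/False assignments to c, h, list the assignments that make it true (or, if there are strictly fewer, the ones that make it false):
is false only for:
  c=False, h=False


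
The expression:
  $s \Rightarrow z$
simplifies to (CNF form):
$z \vee \neg s$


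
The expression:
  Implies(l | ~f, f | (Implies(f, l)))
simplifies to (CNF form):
True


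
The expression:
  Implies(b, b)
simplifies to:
True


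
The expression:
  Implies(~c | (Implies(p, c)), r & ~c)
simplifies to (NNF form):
r & ~c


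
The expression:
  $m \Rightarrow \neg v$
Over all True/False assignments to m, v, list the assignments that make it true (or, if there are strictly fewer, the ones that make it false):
is false only for:
  m=True, v=True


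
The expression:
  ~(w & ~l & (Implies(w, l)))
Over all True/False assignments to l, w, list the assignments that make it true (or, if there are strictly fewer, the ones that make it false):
is always true.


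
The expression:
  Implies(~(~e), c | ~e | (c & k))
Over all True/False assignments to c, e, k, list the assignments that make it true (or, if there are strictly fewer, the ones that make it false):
is false only for:
  c=False, e=True, k=False;
  c=False, e=True, k=True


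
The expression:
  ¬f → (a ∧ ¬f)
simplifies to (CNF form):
a ∨ f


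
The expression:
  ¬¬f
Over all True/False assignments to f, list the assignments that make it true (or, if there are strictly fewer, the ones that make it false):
is true only for:
  f=True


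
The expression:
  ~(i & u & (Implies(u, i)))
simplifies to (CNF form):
~i | ~u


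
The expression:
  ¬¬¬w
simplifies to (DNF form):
¬w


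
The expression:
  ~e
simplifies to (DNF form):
~e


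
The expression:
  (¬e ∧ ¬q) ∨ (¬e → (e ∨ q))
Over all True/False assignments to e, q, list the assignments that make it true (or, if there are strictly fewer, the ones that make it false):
is always true.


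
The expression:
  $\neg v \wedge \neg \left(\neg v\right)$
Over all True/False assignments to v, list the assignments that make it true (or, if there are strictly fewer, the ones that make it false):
is never true.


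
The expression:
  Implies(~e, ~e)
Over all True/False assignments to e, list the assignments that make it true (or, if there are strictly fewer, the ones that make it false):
is always true.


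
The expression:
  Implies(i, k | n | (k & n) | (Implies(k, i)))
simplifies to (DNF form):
True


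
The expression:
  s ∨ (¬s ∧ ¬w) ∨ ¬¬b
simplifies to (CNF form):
b ∨ s ∨ ¬w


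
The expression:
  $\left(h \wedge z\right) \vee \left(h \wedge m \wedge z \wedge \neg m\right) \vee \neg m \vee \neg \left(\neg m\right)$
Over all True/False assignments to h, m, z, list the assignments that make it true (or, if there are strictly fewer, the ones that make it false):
is always true.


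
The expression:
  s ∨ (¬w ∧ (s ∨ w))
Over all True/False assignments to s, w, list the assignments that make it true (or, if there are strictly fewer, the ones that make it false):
is true only for:
  s=True, w=False;
  s=True, w=True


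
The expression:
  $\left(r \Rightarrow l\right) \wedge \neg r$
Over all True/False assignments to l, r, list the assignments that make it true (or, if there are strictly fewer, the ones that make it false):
is true only for:
  l=False, r=False;
  l=True, r=False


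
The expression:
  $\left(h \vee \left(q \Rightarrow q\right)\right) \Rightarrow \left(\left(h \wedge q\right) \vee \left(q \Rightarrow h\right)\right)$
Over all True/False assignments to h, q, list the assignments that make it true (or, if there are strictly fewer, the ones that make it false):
is false only for:
  h=False, q=True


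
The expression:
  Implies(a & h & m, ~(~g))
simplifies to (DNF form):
g | ~a | ~h | ~m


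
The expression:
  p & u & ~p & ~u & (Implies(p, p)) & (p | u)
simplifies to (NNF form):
False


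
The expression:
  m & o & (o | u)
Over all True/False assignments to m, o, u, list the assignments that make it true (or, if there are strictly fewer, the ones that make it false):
is true only for:
  m=True, o=True, u=False;
  m=True, o=True, u=True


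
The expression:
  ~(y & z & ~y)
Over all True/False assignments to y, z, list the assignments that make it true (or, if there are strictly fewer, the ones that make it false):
is always true.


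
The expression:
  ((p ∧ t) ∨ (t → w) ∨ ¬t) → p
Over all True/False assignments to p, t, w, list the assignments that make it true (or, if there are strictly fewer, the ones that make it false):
is false only for:
  p=False, t=False, w=False;
  p=False, t=False, w=True;
  p=False, t=True, w=True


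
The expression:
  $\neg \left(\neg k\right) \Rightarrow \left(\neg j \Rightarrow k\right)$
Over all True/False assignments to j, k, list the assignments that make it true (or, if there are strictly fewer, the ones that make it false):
is always true.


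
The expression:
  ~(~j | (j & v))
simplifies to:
j & ~v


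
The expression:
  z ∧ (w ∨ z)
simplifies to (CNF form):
z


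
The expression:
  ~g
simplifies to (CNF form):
~g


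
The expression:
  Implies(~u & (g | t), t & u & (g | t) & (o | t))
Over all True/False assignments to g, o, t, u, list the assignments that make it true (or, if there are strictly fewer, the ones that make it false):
is false only for:
  g=False, o=False, t=True, u=False;
  g=False, o=True, t=True, u=False;
  g=True, o=False, t=False, u=False;
  g=True, o=False, t=True, u=False;
  g=True, o=True, t=False, u=False;
  g=True, o=True, t=True, u=False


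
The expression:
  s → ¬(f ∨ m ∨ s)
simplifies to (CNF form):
¬s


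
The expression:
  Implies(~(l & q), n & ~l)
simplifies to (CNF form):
(l | n) & (q | ~l)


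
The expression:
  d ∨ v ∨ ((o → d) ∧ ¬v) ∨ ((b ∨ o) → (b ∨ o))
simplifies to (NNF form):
True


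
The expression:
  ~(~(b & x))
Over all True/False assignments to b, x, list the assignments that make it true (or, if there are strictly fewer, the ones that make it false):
is true only for:
  b=True, x=True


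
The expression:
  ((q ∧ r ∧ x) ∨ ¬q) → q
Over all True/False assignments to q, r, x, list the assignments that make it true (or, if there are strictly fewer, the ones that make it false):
is true only for:
  q=True, r=False, x=False;
  q=True, r=False, x=True;
  q=True, r=True, x=False;
  q=True, r=True, x=True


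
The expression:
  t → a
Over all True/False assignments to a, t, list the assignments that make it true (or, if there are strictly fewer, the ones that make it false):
is false only for:
  a=False, t=True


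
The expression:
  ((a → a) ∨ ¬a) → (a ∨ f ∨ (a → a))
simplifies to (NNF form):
True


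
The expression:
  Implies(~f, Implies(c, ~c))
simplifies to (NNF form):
f | ~c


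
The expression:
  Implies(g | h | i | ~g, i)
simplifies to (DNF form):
i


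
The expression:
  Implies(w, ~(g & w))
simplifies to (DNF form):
~g | ~w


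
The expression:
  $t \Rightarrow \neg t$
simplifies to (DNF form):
$\neg t$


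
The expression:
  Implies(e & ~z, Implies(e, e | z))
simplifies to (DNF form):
True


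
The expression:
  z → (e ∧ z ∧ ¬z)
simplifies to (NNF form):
¬z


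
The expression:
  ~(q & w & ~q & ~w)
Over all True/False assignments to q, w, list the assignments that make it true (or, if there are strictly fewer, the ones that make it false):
is always true.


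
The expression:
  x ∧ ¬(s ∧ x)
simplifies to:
x ∧ ¬s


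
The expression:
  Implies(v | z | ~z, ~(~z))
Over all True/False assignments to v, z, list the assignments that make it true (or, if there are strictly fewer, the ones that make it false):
is true only for:
  v=False, z=True;
  v=True, z=True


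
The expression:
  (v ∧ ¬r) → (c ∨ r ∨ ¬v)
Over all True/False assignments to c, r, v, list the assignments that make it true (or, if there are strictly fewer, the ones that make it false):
is false only for:
  c=False, r=False, v=True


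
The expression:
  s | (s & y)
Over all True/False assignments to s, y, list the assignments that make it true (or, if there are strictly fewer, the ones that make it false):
is true only for:
  s=True, y=False;
  s=True, y=True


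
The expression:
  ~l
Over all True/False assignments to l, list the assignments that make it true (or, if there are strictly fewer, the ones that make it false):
is true only for:
  l=False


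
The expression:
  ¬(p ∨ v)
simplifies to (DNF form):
¬p ∧ ¬v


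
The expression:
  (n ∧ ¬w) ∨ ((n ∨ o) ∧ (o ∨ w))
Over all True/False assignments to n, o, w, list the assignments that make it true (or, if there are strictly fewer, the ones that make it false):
is false only for:
  n=False, o=False, w=False;
  n=False, o=False, w=True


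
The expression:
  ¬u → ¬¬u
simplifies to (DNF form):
u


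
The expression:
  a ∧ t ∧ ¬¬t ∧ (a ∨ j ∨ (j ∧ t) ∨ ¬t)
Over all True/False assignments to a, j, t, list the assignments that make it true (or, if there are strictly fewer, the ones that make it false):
is true only for:
  a=True, j=False, t=True;
  a=True, j=True, t=True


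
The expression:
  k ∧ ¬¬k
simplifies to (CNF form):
k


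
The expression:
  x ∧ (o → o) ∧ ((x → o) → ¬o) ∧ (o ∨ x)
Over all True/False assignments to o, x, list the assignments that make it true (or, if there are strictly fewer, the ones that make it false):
is true only for:
  o=False, x=True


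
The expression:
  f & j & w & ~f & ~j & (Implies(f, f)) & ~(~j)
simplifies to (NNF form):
False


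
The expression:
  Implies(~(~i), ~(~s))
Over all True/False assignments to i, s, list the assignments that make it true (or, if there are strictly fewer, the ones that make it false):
is false only for:
  i=True, s=False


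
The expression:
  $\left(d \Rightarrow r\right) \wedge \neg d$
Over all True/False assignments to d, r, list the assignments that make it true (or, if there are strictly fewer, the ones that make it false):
is true only for:
  d=False, r=False;
  d=False, r=True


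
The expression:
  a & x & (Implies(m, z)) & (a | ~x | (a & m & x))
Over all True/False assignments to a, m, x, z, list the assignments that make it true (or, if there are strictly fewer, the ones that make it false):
is true only for:
  a=True, m=False, x=True, z=False;
  a=True, m=False, x=True, z=True;
  a=True, m=True, x=True, z=True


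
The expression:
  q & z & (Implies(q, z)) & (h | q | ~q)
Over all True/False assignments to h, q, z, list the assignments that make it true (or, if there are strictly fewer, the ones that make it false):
is true only for:
  h=False, q=True, z=True;
  h=True, q=True, z=True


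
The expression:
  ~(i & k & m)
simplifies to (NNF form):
~i | ~k | ~m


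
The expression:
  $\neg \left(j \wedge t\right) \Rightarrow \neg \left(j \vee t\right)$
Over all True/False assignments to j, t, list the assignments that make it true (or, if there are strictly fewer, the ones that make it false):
is true only for:
  j=False, t=False;
  j=True, t=True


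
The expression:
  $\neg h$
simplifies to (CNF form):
$\neg h$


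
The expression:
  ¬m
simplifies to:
¬m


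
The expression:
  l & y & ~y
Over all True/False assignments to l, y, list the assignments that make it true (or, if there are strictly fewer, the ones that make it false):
is never true.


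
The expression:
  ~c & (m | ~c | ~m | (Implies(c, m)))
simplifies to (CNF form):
~c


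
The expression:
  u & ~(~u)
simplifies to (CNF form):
u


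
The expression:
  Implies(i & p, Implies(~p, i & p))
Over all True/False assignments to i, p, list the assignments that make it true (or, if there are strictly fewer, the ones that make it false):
is always true.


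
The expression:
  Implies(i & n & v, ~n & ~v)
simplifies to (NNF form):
~i | ~n | ~v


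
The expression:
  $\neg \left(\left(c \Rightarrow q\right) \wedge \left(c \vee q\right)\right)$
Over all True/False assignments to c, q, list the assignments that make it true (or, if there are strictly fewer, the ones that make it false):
is true only for:
  c=False, q=False;
  c=True, q=False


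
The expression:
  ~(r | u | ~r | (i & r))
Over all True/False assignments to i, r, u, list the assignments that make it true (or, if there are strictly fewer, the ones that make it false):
is never true.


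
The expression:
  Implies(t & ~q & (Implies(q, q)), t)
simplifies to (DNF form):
True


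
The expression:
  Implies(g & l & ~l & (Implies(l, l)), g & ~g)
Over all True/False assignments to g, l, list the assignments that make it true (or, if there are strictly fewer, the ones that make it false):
is always true.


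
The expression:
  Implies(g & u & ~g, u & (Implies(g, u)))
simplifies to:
True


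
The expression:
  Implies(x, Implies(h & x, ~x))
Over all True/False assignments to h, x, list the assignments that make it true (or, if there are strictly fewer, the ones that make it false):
is false only for:
  h=True, x=True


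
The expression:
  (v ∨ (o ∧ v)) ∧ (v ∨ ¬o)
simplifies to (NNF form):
v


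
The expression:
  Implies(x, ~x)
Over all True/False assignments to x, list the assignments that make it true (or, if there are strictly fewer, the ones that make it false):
is true only for:
  x=False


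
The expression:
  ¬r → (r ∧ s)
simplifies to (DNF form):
r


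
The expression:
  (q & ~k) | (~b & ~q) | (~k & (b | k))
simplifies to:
~k | (~b & ~q)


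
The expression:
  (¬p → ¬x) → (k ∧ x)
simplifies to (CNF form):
x ∧ (k ∨ ¬p)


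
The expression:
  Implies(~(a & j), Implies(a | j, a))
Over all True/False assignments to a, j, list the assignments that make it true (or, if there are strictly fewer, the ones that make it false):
is false only for:
  a=False, j=True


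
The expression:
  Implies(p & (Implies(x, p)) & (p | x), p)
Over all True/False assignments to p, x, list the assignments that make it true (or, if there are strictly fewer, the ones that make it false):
is always true.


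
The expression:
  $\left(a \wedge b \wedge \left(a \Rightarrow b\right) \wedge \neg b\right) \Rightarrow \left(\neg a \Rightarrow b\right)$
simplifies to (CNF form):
$\text{True}$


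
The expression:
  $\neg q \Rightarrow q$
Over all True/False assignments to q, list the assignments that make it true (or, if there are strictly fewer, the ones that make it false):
is true only for:
  q=True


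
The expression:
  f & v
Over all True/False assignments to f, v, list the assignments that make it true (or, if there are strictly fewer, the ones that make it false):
is true only for:
  f=True, v=True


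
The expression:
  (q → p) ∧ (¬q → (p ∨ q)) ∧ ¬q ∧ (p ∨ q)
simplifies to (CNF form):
p ∧ ¬q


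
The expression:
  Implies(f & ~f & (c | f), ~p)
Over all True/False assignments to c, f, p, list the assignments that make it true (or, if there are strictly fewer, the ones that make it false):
is always true.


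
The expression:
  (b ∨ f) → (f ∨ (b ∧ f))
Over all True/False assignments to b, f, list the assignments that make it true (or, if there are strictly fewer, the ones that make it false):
is false only for:
  b=True, f=False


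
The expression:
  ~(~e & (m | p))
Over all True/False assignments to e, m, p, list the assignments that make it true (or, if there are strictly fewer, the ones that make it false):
is false only for:
  e=False, m=False, p=True;
  e=False, m=True, p=False;
  e=False, m=True, p=True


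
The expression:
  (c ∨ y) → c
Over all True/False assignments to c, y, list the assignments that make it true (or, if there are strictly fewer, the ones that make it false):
is false only for:
  c=False, y=True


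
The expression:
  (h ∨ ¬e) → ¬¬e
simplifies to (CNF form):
e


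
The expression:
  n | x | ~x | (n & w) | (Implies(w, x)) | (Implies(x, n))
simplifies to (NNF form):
True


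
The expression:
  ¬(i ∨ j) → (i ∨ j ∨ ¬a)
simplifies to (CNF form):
i ∨ j ∨ ¬a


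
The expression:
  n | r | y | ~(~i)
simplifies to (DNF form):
i | n | r | y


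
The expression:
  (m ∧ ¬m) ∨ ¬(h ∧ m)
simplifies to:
¬h ∨ ¬m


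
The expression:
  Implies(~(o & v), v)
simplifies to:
v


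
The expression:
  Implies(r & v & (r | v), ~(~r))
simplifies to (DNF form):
True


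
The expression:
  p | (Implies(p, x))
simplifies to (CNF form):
True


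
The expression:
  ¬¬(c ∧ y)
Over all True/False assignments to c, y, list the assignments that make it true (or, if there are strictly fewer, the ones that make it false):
is true only for:
  c=True, y=True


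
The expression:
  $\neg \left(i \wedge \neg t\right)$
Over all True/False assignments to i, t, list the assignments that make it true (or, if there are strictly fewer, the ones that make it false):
is false only for:
  i=True, t=False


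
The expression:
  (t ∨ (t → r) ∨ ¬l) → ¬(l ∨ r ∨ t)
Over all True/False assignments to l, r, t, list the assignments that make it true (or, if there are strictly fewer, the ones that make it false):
is true only for:
  l=False, r=False, t=False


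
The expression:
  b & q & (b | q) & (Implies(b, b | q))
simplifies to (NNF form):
b & q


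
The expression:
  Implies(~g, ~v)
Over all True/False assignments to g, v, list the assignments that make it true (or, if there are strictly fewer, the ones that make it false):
is false only for:
  g=False, v=True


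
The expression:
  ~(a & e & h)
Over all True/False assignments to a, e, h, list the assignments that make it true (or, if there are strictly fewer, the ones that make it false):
is false only for:
  a=True, e=True, h=True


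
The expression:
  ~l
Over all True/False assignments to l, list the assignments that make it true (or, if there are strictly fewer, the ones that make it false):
is true only for:
  l=False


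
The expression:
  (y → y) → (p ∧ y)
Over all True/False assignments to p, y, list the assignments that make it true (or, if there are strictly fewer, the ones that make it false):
is true only for:
  p=True, y=True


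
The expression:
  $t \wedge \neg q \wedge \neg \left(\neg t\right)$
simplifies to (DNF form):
$t \wedge \neg q$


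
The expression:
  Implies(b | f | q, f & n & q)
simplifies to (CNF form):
(f | ~b) & (f | ~q) & (n | ~q) & (q | ~f)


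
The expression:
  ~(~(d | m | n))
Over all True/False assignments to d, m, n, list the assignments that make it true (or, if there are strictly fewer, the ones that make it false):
is false only for:
  d=False, m=False, n=False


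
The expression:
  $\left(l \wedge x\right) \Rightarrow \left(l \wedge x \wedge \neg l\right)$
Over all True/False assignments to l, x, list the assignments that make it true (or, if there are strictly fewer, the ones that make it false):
is false only for:
  l=True, x=True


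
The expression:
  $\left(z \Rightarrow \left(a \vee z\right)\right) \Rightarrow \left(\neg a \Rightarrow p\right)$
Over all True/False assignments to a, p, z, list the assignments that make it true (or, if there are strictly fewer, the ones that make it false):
is false only for:
  a=False, p=False, z=False;
  a=False, p=False, z=True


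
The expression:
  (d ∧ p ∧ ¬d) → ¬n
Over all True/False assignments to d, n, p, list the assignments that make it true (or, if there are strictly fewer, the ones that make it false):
is always true.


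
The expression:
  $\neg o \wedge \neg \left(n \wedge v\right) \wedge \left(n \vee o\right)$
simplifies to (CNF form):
$n \wedge \neg o \wedge \neg v$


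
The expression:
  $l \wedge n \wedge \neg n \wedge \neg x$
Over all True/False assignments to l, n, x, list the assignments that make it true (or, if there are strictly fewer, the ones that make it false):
is never true.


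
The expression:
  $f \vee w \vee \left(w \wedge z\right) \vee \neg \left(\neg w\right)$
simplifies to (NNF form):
$f \vee w$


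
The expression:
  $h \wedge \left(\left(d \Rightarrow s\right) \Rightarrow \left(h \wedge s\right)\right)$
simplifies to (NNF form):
$h \wedge \left(d \vee s\right)$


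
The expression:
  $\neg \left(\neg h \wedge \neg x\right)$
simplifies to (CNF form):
$h \vee x$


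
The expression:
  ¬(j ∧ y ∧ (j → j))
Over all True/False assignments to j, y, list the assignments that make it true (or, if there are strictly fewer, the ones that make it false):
is false only for:
  j=True, y=True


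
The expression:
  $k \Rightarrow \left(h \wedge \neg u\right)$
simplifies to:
$\left(h \wedge \neg u\right) \vee \neg k$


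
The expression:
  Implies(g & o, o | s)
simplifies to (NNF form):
True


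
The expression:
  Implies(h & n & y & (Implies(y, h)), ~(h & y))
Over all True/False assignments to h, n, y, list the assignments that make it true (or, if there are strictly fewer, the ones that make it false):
is false only for:
  h=True, n=True, y=True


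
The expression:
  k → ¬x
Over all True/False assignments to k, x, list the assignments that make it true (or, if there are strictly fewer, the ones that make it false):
is false only for:
  k=True, x=True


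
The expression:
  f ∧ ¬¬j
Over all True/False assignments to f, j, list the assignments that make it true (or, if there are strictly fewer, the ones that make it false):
is true only for:
  f=True, j=True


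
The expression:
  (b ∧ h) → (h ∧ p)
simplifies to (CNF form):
p ∨ ¬b ∨ ¬h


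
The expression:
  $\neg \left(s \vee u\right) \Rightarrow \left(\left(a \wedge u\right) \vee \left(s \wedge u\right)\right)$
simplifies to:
$s \vee u$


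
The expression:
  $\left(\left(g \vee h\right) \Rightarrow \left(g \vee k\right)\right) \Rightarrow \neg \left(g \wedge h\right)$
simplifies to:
$\neg g \vee \neg h$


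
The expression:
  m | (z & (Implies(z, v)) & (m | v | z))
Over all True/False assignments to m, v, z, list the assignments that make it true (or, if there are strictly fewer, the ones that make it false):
is false only for:
  m=False, v=False, z=False;
  m=False, v=False, z=True;
  m=False, v=True, z=False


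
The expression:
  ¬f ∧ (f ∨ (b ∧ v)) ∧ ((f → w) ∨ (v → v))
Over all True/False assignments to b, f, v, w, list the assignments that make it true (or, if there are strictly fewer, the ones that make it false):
is true only for:
  b=True, f=False, v=True, w=False;
  b=True, f=False, v=True, w=True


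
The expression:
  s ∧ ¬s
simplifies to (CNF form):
False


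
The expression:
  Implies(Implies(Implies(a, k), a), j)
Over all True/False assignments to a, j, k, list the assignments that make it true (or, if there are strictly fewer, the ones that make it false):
is false only for:
  a=True, j=False, k=False;
  a=True, j=False, k=True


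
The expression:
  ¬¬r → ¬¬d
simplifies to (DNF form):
d ∨ ¬r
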